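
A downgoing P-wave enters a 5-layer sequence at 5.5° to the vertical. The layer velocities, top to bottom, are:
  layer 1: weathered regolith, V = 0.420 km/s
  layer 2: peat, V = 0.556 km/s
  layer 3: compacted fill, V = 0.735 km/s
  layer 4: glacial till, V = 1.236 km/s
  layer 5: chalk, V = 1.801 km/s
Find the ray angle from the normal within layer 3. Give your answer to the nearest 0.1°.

Snell's law across each interface conserves sin θ / V, so sin θ_3 = V_3·sin θ₁/V₁.
sin θ_3 = 0.735 × sin 5.5° / 0.420 = 0.1677.
θ_3 = arcsin 0.1677 = 9.66°.

9.7°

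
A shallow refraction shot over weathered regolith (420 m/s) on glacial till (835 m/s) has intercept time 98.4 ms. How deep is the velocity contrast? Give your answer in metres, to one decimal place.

θ_c = arcsin(420/835) = 30.20°; cos θ_c = 0.8643.
tᵢ = 2h cos θ_c/V₁ ⇒ h = tᵢ·V₁/(2 cos θ_c) = 0.0984·420/(2·0.8643) = 23.91 m.

23.9 m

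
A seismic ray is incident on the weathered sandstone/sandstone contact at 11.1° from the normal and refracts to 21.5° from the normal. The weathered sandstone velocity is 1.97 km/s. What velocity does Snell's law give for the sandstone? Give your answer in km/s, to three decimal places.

Snell's law: sin 11.1°/V₁ = sin 21.5°/V₂.
V₂ = V₁·sin 21.5°/sin 11.1° = 1.97 × 1.9037 = 3.750 km/s.

3.750 km/s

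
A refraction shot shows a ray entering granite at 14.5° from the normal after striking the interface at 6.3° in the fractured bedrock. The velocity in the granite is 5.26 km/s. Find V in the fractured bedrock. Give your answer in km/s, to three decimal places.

2.305 km/s

sin 6.3° = 0.1097; sin 14.5° = 0.2504.
V₁ = V₂·(sin θ₁/sin θ₂) = 5.26·(0.1097/0.2504) = 2.305 km/s.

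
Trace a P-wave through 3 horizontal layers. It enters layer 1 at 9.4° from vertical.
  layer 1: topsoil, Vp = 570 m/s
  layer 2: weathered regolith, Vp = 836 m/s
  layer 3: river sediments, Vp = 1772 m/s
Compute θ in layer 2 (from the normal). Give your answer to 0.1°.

Ray parameter p = sin 9.4° / 570 = 2.8654e-04 s/m.
sin θ_2 = p·V_2 = 2.8654e-04 × 836 = 0.2395.
θ_2 = arcsin 0.2395 = 13.86°.

13.9°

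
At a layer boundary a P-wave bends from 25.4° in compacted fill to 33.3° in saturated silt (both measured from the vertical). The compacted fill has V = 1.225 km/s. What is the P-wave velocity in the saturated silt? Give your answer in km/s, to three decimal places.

1.568 km/s

sin 25.4° = 0.4289; sin 33.3° = 0.5490.
V₂ = V₁·(sin θ₂/sin θ₁) = 1.225·(0.5490/0.4289) = 1.568 km/s.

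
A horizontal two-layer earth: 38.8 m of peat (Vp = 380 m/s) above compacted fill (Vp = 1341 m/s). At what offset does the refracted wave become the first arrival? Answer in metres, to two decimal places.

103.85 m

θ_c = arcsin(380/1341) = 16.46°, so cos θ_c = 0.9590 and tᵢ = 2h cos θ_c/V₁ = 0.1958 s.
At crossover x/V₁ = x/V₂ + tᵢ ⇒ x = tᵢ/(1/V₁ − 1/V₂) = 0.19584/(2.6316e-03 − 7.4571e-04) = 103.85 m.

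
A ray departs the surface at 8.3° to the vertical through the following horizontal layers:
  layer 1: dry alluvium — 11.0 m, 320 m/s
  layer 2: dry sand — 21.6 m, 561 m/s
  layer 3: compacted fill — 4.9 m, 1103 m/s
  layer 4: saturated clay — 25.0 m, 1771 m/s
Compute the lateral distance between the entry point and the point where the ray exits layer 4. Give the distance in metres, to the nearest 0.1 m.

43.3 m

Ray parameter p = sin 8.3° / 320 m/s = 4.5111e-04 s/m.
Layer 1: θ = 8.30°; offset = 11.0·tan 8.30° = 1.605 m.
Layer 2: sin θ = p·561 = 0.2531 → θ = 14.66°; offset = 21.6·tan 14.66° = 5.650 m.
Layer 3: sin θ = p·1103 = 0.4976 → θ = 29.84°; offset = 4.9·tan 29.84° = 2.811 m.
Layer 4: sin θ = p·1771 = 0.7989 → θ = 53.03°; offset = 25.0·tan 53.03° = 33.209 m.
Σ offsets = 43.275 m.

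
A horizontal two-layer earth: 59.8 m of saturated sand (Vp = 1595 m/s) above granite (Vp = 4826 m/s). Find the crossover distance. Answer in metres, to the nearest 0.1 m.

168.6 m

θ_c = arcsin(1595/4826) = 19.30°, so cos θ_c = 0.9438 and tᵢ = 2h cos θ_c/V₁ = 0.0708 s.
At crossover x/V₁ = x/V₂ + tᵢ ⇒ x = tᵢ/(1/V₁ − 1/V₂) = 0.07077/(6.2696e-04 − 2.0721e-04) = 168.60 m.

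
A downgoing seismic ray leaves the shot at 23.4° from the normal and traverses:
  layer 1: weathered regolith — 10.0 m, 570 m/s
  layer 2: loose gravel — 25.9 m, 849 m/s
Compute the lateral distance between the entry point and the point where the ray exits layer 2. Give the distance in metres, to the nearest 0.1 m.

23.3 m

Apply Snell's law at each interface; in layer i the horizontal offset is hᵢ·tan θᵢ.
Layer 1: θ = 23.40°; offset = 10.0·tan 23.40° = 4.327 m.
Layer 2: sin θ = 849·sin 23.4°/570 = 0.5915, θ = 36.27°; offset = 25.9·tan 36.27° = 19.002 m.
Total horizontal offset = 23.329 m.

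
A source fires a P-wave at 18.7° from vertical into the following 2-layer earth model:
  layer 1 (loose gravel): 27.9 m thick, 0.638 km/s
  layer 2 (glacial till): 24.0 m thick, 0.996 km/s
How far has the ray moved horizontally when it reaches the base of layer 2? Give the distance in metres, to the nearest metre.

23 m

p = sin θ₁/V₁ = sin 18.7°/0.638 = 5.0253e-01 s/km is conserved through the stack.
Layer 1: θ = 18.70°; offset = 27.9·tan 18.70° = 9.444 m.
Layer 2: sin θ = p·0.996 = 0.5005 → θ = 30.03°; offset = 24.0·tan 30.03° = 13.876 m.
Summing the layer offsets gives 23.319 m.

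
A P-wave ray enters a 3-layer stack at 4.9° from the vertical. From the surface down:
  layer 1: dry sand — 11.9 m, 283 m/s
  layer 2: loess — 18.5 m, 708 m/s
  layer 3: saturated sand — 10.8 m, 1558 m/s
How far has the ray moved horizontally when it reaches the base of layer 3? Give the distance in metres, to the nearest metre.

Ray parameter p = sin 4.9° / 283 m/s = 3.0183e-04 s/m.
Layer 1: θ = 4.90°; offset = 11.9·tan 4.90° = 1.020 m.
Layer 2: sin θ = p·708 = 0.2137 → θ = 12.34°; offset = 18.5·tan 12.34° = 4.047 m.
Layer 3: sin θ = p·1558 = 0.4702 → θ = 28.05°; offset = 10.8·tan 28.05° = 5.755 m.
Σ offsets = 10.822 m.

11 m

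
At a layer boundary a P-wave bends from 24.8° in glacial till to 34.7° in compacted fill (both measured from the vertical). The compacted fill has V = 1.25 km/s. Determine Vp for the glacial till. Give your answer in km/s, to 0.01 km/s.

0.92 km/s

Snell's law: sin 24.8°/V₁ = sin 34.7°/V₂.
V₁ = V₂·sin 24.8°/sin 34.7° = 1.25 × 0.7368 = 0.92 km/s.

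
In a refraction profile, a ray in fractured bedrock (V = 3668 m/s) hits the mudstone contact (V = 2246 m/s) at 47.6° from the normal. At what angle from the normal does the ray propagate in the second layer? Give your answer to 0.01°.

26.88°

sin θ₁/V₁ = sin θ₂/V₂ ⇒ sin θ₂ = 2246·sin 47.6°/3668 = 2246·0.7385/3668 = 0.4522.
θ₂ = arcsin 0.4522 = 26.88° from the normal.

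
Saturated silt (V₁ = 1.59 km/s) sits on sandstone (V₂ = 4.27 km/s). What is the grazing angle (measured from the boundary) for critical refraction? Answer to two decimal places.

At critical incidence the refracted ray runs along the interface (θ₂ = 90°), so sin θ_c = V₁/V₂.
θ_c = arcsin(1.59/4.27) = arcsin 0.3724 = 21.86°.
Measured from the interface: 90° − 21.86° = 68.14°.

68.14°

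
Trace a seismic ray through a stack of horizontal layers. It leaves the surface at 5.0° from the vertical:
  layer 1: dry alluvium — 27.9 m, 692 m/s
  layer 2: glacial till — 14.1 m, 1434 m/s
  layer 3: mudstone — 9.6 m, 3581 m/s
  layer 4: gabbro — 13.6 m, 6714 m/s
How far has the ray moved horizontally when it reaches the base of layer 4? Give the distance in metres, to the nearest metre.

31 m

Ray parameter p = sin 5.0° / 692 m/s = 1.2595e-04 s/m.
Layer 1: θ = 5.00°; offset = 27.9·tan 5.00° = 2.441 m.
Layer 2: sin θ = p·1434 = 0.1806 → θ = 10.41°; offset = 14.1·tan 10.41° = 2.589 m.
Layer 3: sin θ = p·3581 = 0.4510 → θ = 26.81°; offset = 9.6·tan 26.81° = 4.851 m.
Layer 4: sin θ = p·6714 = 0.8456 → θ = 57.74°; offset = 13.6·tan 57.74° = 21.544 m.
Summing the layer offsets gives 31.426 m.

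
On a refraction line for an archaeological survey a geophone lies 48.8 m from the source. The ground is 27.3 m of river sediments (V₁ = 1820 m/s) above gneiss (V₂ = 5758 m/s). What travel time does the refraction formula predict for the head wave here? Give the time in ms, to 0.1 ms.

36.9 ms

t = x/V₂ + 2h·√(V₂²−V₁²)/(V₁V₂).
√(V₂²−V₁²) = √(5758²−1820²) = 5462.8 m/s; delay term = 2·27.3·5462.8/(1820·5758) = 0.02846 s.
t = 48.8/5758 + 0.02846 = 0.03694 s.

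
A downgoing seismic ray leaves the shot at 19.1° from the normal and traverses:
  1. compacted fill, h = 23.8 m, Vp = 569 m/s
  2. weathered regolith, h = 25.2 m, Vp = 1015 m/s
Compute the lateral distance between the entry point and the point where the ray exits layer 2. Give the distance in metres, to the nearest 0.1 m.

26.4 m

Apply Snell's law at each interface; in layer i the horizontal offset is hᵢ·tan θᵢ.
Layer 1: θ = 19.10°; offset = 23.8·tan 19.10° = 8.241 m.
Layer 2: sin θ = 1015·sin 19.1°/569 = 0.5837, θ = 35.71°; offset = 25.2·tan 35.71° = 18.116 m.
Σ offsets = 26.357 m.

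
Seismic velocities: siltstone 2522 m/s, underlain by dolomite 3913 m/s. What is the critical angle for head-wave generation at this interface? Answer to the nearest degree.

40°

Critical incidence: sin θ_c = V₁/V₂ = 2522/3913 = 0.6445.
θ_c = arcsin 0.6445 = 40.13°.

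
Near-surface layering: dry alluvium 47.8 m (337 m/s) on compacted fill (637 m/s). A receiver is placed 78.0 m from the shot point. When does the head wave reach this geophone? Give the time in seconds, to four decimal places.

θ_c = arcsin(V₁/V₂) = arcsin(337/637) = 31.94°, cos θ_c = 0.8486.
Intercept time tᵢ = 2h cos θ_c / V₁ = 2·47.8·0.8486/337 = 0.24073 s.
t = x/V₂ + tᵢ = 78.0/637 + 0.24073 = 0.36318 s.

0.3632 s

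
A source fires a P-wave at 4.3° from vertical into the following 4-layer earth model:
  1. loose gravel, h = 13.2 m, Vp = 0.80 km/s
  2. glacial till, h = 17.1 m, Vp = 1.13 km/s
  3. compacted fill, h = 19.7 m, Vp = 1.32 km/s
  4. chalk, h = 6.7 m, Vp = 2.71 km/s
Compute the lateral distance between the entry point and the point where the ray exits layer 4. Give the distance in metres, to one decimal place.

Apply Snell's law at each interface; in layer i the horizontal offset is hᵢ·tan θᵢ.
Layer 1: θ = 4.30°; offset = 13.2·tan 4.30° = 0.993 m.
Layer 2: sin θ = 1.13·sin 4.3°/0.80 = 0.1059, θ = 6.08°; offset = 17.1·tan 6.08° = 1.821 m.
Layer 3: sin θ = 1.32·sin 4.3°/0.80 = 0.1237, θ = 7.11°; offset = 19.7·tan 7.11° = 2.456 m.
Layer 4: sin θ = 2.71·sin 4.3°/0.80 = 0.2540, θ = 14.71°; offset = 6.7·tan 14.71° = 1.759 m.
Total horizontal offset = 7.029 m.

7.0 m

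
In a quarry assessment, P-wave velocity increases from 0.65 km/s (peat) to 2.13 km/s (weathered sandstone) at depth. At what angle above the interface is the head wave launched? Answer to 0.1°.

At critical incidence the refracted ray runs along the interface (θ₂ = 90°), so sin θ_c = V₁/V₂.
θ_c = arcsin(0.65/2.13) = arcsin 0.3052 = 17.77°.
Measured from the interface: 90° − 17.77° = 72.23°.

72.2°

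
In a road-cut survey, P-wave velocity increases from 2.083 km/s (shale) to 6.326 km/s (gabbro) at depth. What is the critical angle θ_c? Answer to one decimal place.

19.2°

At critical incidence the refracted ray runs along the interface (θ₂ = 90°), so sin θ_c = V₁/V₂.
θ_c = arcsin(2.083/6.326) = arcsin 0.3293 = 19.22°.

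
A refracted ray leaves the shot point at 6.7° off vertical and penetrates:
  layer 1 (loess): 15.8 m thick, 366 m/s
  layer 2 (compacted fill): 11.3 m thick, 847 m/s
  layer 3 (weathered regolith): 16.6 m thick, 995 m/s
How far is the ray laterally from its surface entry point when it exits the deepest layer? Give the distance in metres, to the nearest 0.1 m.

Ray parameter p = sin 6.7° / 366 m/s = 3.1877e-04 s/m.
Layer 1: θ = 6.70°; offset = 15.8·tan 6.70° = 1.856 m.
Layer 2: sin θ = p·847 = 0.2700 → θ = 15.66°; offset = 11.3·tan 15.66° = 3.169 m.
Layer 3: sin θ = p·995 = 0.3172 → θ = 18.49°; offset = 16.6·tan 18.49° = 5.552 m.
Summing the layer offsets gives 10.577 m.

10.6 m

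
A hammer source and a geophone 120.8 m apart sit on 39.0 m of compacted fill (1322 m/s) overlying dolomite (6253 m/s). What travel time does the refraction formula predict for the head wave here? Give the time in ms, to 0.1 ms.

77.0 ms

t = x/V₂ + 2h·√(V₂²−V₁²)/(V₁V₂).
√(V₂²−V₁²) = √(6253²−1322²) = 6111.7 m/s; delay term = 2·39.0·6111.7/(1322·6253) = 0.05767 s.
t = 120.8/6253 + 0.05767 = 0.07699 s.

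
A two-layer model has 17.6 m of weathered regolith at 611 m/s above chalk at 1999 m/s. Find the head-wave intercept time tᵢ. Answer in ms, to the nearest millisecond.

55 ms

tᵢ = 2h·√(V₂²−V₁²)/(V₁V₂).
√(V₂²−V₁²) = √(1999²−611²) = 1903.3 m/s.
tᵢ = 2·17.6·1903.3/(611·1999) = 0.05485 s.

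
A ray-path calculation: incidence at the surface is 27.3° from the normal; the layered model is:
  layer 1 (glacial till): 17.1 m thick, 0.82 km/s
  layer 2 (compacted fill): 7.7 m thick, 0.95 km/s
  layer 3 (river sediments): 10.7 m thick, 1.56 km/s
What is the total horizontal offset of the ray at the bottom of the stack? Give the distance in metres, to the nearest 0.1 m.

32.8 m

Apply Snell's law at each interface; in layer i the horizontal offset is hᵢ·tan θᵢ.
Layer 1: θ = 27.30°; offset = 17.1·tan 27.30° = 8.826 m.
Layer 2: sin θ = 0.95·sin 27.3°/0.82 = 0.5314, θ = 32.10°; offset = 7.7·tan 32.10° = 4.830 m.
Layer 3: sin θ = 1.56·sin 27.3°/0.82 = 0.8726, θ = 60.76°; offset = 10.7·tan 60.76° = 19.111 m.
Summing the layer offsets gives 32.767 m.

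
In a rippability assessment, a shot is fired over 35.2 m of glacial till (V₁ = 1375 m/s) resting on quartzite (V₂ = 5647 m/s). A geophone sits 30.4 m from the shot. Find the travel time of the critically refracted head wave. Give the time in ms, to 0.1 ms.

55.0 ms

θ_c = arcsin(V₁/V₂) = arcsin(1375/5647) = 14.09°, cos θ_c = 0.9699.
Intercept time tᵢ = 2h cos θ_c / V₁ = 2·35.2·0.9699/1375 = 0.04966 s.
t = x/V₂ + tᵢ = 30.4/5647 + 0.04966 = 0.05504 s.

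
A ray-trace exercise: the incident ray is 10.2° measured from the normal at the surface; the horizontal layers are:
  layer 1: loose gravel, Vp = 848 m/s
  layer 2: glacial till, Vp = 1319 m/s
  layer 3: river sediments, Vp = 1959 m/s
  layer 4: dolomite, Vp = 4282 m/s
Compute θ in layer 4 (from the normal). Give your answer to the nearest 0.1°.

Ray parameter p = sin 10.2° / 848 = 2.0883e-04 s/m.
sin θ_4 = p·V_4 = 2.0883e-04 × 4282 = 0.8942.
θ_4 = 63.41° from the vertical.

63.4°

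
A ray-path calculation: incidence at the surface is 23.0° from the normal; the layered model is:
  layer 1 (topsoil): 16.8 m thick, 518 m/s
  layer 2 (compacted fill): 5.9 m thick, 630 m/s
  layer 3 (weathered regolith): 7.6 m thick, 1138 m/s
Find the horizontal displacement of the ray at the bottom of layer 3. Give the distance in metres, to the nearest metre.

Apply Snell's law at each interface; in layer i the horizontal offset is hᵢ·tan θᵢ.
Layer 1: θ = 23.00°; offset = 16.8·tan 23.00° = 7.131 m.
Layer 2: sin θ = 630·sin 23.0°/518 = 0.4752, θ = 28.37°; offset = 5.9·tan 28.37° = 3.187 m.
Layer 3: sin θ = 1138·sin 23.0°/518 = 0.8584, θ = 59.14°; offset = 7.6·tan 59.14° = 12.718 m.
Σ offsets = 23.035 m.

23 m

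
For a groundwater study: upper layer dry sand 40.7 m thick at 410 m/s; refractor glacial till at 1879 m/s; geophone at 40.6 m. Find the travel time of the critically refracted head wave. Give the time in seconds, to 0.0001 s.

0.2154 s

t = x/V₂ + 2h·√(V₂²−V₁²)/(V₁V₂).
√(V₂²−V₁²) = √(1879²−410²) = 1833.7 m/s; delay term = 2·40.7·1833.7/(410·1879) = 0.19375 s.
t = 40.6/1879 + 0.19375 = 0.21536 s.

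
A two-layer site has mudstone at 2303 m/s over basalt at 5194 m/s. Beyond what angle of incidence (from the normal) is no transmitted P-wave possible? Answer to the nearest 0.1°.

26.3°

At critical incidence the refracted ray runs along the interface (θ₂ = 90°), so sin θ_c = V₁/V₂.
θ_c = arcsin(2303/5194) = arcsin 0.4434 = 26.32°.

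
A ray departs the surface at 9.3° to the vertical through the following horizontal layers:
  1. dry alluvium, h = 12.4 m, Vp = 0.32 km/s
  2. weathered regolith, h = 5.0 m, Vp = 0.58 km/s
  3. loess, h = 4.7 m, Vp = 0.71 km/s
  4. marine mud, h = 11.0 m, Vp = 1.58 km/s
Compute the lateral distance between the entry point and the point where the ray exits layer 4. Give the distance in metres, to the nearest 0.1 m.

19.9 m

Ray parameter p = sin 9.3° / 0.32 km/s = 5.0501e-01 s/km.
Layer 1: θ = 9.30°; offset = 12.4·tan 9.30° = 2.031 m.
Layer 2: sin θ = p·0.58 = 0.2929 → θ = 17.03°; offset = 5.0·tan 17.03° = 1.532 m.
Layer 3: sin θ = p·0.71 = 0.3586 → θ = 21.01°; offset = 4.7·tan 21.01° = 1.805 m.
Layer 4: sin θ = p·1.58 = 0.7979 → θ = 52.93°; offset = 11.0·tan 52.93° = 14.561 m.
Total horizontal offset = 19.929 m.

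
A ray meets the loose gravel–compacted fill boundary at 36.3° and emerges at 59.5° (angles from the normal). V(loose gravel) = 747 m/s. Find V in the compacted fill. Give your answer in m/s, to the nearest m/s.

sin 36.3° = 0.5920; sin 59.5° = 0.8616.
V₂ = V₁·(sin θ₂/sin θ₁) = 747·(0.8616/0.5920) = 1087.20 m/s.

1087 m/s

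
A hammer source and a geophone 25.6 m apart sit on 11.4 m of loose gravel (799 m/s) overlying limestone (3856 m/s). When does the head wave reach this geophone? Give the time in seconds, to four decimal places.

t = x/V₂ + 2h·√(V₂²−V₁²)/(V₁V₂).
√(V₂²−V₁²) = √(3856²−799²) = 3772.3 m/s; delay term = 2·11.4·3772.3/(799·3856) = 0.02792 s.
t = 25.6/3856 + 0.02792 = 0.03456 s.

0.0346 s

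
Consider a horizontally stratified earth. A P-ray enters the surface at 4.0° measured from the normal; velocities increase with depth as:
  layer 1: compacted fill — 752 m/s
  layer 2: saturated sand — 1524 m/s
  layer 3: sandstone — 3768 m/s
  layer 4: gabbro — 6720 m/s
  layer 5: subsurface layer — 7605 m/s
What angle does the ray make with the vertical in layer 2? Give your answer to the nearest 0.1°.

Snell's law across each interface conserves sin θ / V, so sin θ_2 = V_2·sin θ₁/V₁.
sin θ_2 = 1524 × sin 4.0° / 752 = 0.1414.
θ_2 = arcsin 0.1414 = 8.13°.

8.1°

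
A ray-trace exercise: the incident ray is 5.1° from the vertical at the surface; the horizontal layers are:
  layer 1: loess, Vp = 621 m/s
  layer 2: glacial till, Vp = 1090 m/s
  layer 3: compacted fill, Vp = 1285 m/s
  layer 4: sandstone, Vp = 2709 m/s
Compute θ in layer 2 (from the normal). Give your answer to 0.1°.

9.0°

Snell's law across each interface conserves sin θ / V, so sin θ_2 = V_2·sin θ₁/V₁.
sin θ_2 = 1090 × sin 5.1° / 621 = 0.1560.
θ_2 = arcsin 0.1560 = 8.98°.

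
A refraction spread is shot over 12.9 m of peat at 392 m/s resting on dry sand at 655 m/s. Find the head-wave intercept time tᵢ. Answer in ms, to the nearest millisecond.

53 ms

θ_c = arcsin(V₁/V₂) = arcsin(392/655) = 36.76°; cos θ_c = 0.8011.
tᵢ = 2h·cos θ_c / V₁ = 2·12.9·0.8011 / 392 = 0.05273 s.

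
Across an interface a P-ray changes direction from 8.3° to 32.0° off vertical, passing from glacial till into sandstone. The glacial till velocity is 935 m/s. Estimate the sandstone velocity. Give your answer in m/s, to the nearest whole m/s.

Snell's law: sin 8.3°/V₁ = sin 32.0°/V₂.
V₂ = V₁·sin 32.0°/sin 8.3° = 935 × 3.6709 = 3432.31 m/s.

3432 m/s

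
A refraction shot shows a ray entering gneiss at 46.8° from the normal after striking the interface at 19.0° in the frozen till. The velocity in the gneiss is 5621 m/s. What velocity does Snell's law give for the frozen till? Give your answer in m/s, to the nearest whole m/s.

sin 19.0° = 0.3256; sin 46.8° = 0.7290.
V₁ = V₂·(sin θ₁/sin θ₂) = 5621·(0.3256/0.7290) = 2510.42 m/s.

2510 m/s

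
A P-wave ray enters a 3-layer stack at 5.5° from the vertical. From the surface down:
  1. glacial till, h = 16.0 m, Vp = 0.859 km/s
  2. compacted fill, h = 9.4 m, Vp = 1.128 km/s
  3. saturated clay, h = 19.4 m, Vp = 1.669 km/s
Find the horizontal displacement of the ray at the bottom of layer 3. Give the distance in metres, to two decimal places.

Apply Snell's law at each interface; in layer i the horizontal offset is hᵢ·tan θᵢ.
Layer 1: θ = 5.50°; offset = 16.0·tan 5.50° = 1.5406 m.
Layer 2: sin θ = 1.128·sin 5.5°/0.859 = 0.1259, θ = 7.23°; offset = 9.4·tan 7.23° = 1.1926 m.
Layer 3: sin θ = 1.669·sin 5.5°/0.859 = 0.1862, θ = 10.73°; offset = 19.4·tan 10.73° = 3.6771 m.
Summing the layer offsets gives 6.4103 m.

6.41 m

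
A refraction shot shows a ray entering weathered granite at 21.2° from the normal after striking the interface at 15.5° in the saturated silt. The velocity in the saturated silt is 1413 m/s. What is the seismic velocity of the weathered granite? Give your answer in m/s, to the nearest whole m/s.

1912 m/s

sin 15.5° = 0.2672; sin 21.2° = 0.3616.
V₂ = V₁·(sin θ₂/sin θ₁) = 1413·(0.3616/0.2672) = 1912.06 m/s.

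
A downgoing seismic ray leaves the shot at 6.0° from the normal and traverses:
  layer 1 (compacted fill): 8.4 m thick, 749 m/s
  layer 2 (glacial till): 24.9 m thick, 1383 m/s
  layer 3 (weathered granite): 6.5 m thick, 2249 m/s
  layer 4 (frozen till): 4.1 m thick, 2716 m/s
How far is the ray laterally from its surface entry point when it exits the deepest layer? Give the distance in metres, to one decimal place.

9.6 m

Apply Snell's law at each interface; in layer i the horizontal offset is hᵢ·tan θᵢ.
Layer 1: θ = 6.00°; offset = 8.4·tan 6.00° = 0.883 m.
Layer 2: sin θ = 1383·sin 6.0°/749 = 0.1930, θ = 11.13°; offset = 24.9·tan 11.13° = 4.898 m.
Layer 3: sin θ = 2249·sin 6.0°/749 = 0.3139, θ = 18.29°; offset = 6.5·tan 18.29° = 2.149 m.
Layer 4: sin θ = 2716·sin 6.0°/749 = 0.3790, θ = 22.27°; offset = 4.1·tan 22.27° = 1.679 m.
Summing the layer offsets gives 9.609 m.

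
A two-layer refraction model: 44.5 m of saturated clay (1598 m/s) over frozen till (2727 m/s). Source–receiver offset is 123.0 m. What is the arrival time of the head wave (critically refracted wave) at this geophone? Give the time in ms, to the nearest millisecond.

t = x/V₂ + 2h·√(V₂²−V₁²)/(V₁V₂).
√(V₂²−V₁²) = √(2727²−1598²) = 2209.7 m/s; delay term = 2·44.5·2209.7/(1598·2727) = 0.04513 s.
t = 123.0/2727 + 0.04513 = 0.09023 s.

90 ms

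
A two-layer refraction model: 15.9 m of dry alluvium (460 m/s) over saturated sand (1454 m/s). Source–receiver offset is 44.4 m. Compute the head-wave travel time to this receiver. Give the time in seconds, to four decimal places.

θ_c = arcsin(V₁/V₂) = arcsin(460/1454) = 18.44°, cos θ_c = 0.9486.
Intercept time tᵢ = 2h cos θ_c / V₁ = 2·15.9·0.9486/460 = 0.06558 s.
t = x/V₂ + tᵢ = 44.4/1454 + 0.06558 = 0.09612 s.

0.0961 s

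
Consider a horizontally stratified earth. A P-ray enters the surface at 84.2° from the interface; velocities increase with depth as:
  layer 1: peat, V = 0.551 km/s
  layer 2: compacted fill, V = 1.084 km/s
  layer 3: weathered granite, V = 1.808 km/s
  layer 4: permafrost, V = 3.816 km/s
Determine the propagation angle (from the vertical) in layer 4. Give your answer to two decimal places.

From the normal: θ₁ = 90° − 84.2° = 5.8°.
Ray parameter p = sin 5.8° / 0.551 = 1.8341e-01 s/km.
sin θ_4 = p·V_4 = 1.8341e-01 × 3.816 = 0.6999.
θ_4 = arcsin 0.6999 = 44.42°.

44.42°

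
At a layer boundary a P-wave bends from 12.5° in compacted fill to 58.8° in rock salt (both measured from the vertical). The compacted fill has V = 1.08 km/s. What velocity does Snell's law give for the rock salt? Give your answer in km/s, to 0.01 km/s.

4.27 km/s

sin 12.5° = 0.2164; sin 58.8° = 0.8554.
V₂ = V₁·(sin θ₂/sin θ₁) = 1.08·(0.8554/0.2164) = 4.27 km/s.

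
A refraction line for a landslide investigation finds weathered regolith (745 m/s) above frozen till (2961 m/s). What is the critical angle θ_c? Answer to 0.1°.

14.6°

Critical incidence: sin θ_c = V₁/V₂ = 745/2961 = 0.2516.
θ_c = arcsin 0.2516 = 14.57°.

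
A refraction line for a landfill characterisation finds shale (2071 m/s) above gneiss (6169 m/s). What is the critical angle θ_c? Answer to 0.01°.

Critical incidence: sin θ_c = V₁/V₂ = 2071/6169 = 0.3357.
θ_c = arcsin 0.3357 = 19.62°.

19.62°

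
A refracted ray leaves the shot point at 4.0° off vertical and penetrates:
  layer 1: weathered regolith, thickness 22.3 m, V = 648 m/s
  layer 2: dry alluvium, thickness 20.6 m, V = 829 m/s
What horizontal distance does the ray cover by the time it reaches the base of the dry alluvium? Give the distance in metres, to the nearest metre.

Apply Snell's law at each interface; in layer i the horizontal offset is hᵢ·tan θᵢ.
Layer 1: θ = 4.00°; offset = 22.3·tan 4.00° = 1.559 m.
Layer 2: sin θ = 829·sin 4.0°/648 = 0.0892, θ = 5.12°; offset = 20.6·tan 5.12° = 1.846 m.
Summing the layer offsets gives 3.405 m.

3 m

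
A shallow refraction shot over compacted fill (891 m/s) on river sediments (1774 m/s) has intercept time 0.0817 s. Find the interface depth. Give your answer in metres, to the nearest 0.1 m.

42.1 m

θ_c = arcsin(891/1774) = 30.15°; cos θ_c = 0.8647.
tᵢ = 2h cos θ_c/V₁ ⇒ h = tᵢ·V₁/(2 cos θ_c) = 0.0817·891/(2·0.8647) = 42.09 m.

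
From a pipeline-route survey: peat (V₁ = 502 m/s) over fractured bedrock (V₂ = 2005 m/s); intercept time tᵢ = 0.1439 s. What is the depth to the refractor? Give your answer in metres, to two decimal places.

h = tᵢ·V₁·V₂ / (2·√(V₂²−V₁²)).
√(V₂²−V₁²) = √(2005² − 502²) = 1941.1 m/s.
h = 0.1439 s × 502 × 2005 / (2 × 1941.1) = 37.31 m.

37.31 m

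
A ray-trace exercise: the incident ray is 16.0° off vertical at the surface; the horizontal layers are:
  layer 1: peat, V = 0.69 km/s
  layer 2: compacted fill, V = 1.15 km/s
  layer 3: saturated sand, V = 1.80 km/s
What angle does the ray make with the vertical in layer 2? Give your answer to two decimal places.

Ray parameter p = sin 16.0° / 0.69 = 3.9947e-01 s/km.
sin θ_2 = p·V_2 = 3.9947e-01 × 1.15 = 0.4594.
θ_2 = 27.35° from the vertical.

27.35°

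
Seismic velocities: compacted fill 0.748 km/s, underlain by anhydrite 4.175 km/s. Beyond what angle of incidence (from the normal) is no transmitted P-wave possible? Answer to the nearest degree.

10°

Critical incidence: sin θ_c = V₁/V₂ = 0.748/4.175 = 0.1792.
θ_c = arcsin 0.1792 = 10.32°.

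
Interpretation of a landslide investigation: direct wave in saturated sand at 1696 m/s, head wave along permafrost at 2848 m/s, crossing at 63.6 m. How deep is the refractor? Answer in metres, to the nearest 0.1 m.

x_cross = 2h·√((V₂+V₁)/(V₂−V₁)) → h = x_cross / (2·√((V₂+V₁)/(V₂−V₁))).
√((V₂+V₁)/(V₂−V₁)) = √((2848+1696)/(2848−1696)) = 1.9861.
h = 63.6 / (2·1.9861) = 16.01 m.

16.0 m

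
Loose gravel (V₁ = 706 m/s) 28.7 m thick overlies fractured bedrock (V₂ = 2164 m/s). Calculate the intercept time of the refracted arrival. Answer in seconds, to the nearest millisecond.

θ_c = arcsin(V₁/V₂) = arcsin(706/2164) = 19.04°; cos θ_c = 0.9453.
tᵢ = 2h·cos θ_c / V₁ = 2·28.7·0.9453 / 706 = 0.07685 s.

0.077 s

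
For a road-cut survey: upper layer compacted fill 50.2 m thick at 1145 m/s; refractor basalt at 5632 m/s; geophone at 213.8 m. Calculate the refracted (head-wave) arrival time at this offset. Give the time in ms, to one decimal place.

θ_c = arcsin(V₁/V₂) = arcsin(1145/5632) = 11.73°, cos θ_c = 0.9791.
Intercept time tᵢ = 2h cos θ_c / V₁ = 2·50.2·0.9791/1145 = 0.08585 s.
t = x/V₂ + tᵢ = 213.8/5632 + 0.08585 = 0.12382 s.

123.8 ms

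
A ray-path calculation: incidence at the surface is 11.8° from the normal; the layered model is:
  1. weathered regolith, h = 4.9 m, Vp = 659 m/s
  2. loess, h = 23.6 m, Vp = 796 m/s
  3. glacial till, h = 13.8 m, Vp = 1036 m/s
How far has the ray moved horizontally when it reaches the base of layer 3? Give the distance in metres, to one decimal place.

p = sin θ₁/V₁ = sin 11.8°/659 = 3.1031e-04 s/m is conserved through the stack.
Layer 1: θ = 11.80°; offset = 4.9·tan 11.80° = 1.024 m.
Layer 2: sin θ = p·796 = 0.2470 → θ = 14.30°; offset = 23.6·tan 14.30° = 6.016 m.
Layer 3: sin θ = p·1036 = 0.3215 → θ = 18.75°; offset = 13.8·tan 18.75° = 4.685 m.
Summing the layer offsets gives 11.725 m.

11.7 m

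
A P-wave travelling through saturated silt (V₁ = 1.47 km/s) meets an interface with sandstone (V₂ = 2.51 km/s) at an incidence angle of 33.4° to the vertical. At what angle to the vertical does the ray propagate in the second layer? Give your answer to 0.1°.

Snell's law: sin θ₂ = (V₂/V₁)·sin θ₁ = (2.51/1.47)·sin 33.4° = 0.9399.
θ₂ = arcsin 0.9399 = 70.04° from the normal.

70.0°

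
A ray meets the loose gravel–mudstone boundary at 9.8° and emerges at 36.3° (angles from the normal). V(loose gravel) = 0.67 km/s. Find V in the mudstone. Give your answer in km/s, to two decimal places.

sin 9.8° = 0.1702; sin 36.3° = 0.5920.
V₂ = V₁·(sin θ₂/sin θ₁) = 0.67·(0.5920/0.1702) = 2.33 km/s.

2.33 km/s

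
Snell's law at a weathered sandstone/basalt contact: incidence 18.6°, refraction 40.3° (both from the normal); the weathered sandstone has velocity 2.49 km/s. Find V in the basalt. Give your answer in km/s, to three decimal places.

5.049 km/s

sin 18.6° = 0.3190; sin 40.3° = 0.6468.
V₂ = V₁·(sin θ₂/sin θ₁) = 2.49·(0.6468/0.3190) = 5.049 km/s.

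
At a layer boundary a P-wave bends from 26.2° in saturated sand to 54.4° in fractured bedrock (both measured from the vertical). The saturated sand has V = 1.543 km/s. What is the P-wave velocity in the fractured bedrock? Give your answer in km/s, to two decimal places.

Snell's law: sin 26.2°/V₁ = sin 54.4°/V₂.
V₂ = V₁·sin 54.4°/sin 26.2° = 1.543 × 1.8417 = 2.84 km/s.

2.84 km/s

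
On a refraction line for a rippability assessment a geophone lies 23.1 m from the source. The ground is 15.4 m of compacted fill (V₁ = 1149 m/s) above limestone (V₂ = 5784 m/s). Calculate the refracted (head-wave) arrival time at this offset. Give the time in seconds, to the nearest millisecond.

t = x/V₂ + 2h·√(V₂²−V₁²)/(V₁V₂).
√(V₂²−V₁²) = √(5784²−1149²) = 5668.7 m/s; delay term = 2·15.4·5668.7/(1149·5784) = 0.02627 s.
t = 23.1/5784 + 0.02627 = 0.03027 s.

0.030 s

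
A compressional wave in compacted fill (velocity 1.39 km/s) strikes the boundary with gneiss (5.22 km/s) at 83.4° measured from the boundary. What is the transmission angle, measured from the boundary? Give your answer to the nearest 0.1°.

64.4°

Angle from the normal: 90° − 83.4° = 6.6°.
Snell's law: sin θ₂ = (V₂/V₁)·sin θ₁ = (5.22/1.39)·sin 6.6° = 0.4316.
θ₂ = arcsin 0.4316 = 25.57° from the normal.
From the interface: 90° − 25.57° = 64.43°.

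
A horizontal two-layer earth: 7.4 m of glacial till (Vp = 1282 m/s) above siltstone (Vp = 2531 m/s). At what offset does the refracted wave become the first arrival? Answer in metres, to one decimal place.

25.9 m

x_cross = 2h·√((V₂+V₁)/(V₂−V₁)).
(V₂+V₁)/(V₂−V₁) = (2531+1282)/(2531−1282) = 3.0528; √ = 1.7472.
x_cross = 2·7.4·1.7472 = 25.86 m.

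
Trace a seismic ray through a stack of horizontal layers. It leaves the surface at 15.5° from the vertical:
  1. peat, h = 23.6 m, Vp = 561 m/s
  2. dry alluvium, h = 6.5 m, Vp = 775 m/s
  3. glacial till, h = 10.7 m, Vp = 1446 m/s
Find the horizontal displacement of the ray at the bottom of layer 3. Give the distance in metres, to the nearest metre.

Apply Snell's law at each interface; in layer i the horizontal offset is hᵢ·tan θᵢ.
Layer 1: θ = 15.50°; offset = 23.6·tan 15.50° = 6.545 m.
Layer 2: sin θ = 775·sin 15.5°/561 = 0.3692, θ = 21.67°; offset = 6.5·tan 21.67° = 2.582 m.
Layer 3: sin θ = 1446·sin 15.5°/561 = 0.6888, θ = 43.54°; offset = 10.7·tan 43.54° = 10.167 m.
Σ offsets = 19.294 m.

19 m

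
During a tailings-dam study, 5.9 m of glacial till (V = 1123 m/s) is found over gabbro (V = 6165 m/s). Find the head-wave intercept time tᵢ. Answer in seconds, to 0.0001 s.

θ_c = arcsin(V₁/V₂) = arcsin(1123/6165) = 10.50°; cos θ_c = 0.9833.
tᵢ = 2h·cos θ_c / V₁ = 2·5.9·0.9833 / 1123 = 0.01033 s.

0.0103 s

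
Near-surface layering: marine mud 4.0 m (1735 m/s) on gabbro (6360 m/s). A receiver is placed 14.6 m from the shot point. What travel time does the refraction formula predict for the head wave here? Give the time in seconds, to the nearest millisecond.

0.007 s

t = x/V₂ + 2h·√(V₂²−V₁²)/(V₁V₂).
√(V₂²−V₁²) = √(6360²−1735²) = 6118.8 m/s; delay term = 2·4.0·6118.8/(1735·6360) = 0.00444 s.
t = 14.6/6360 + 0.00444 = 0.00673 s.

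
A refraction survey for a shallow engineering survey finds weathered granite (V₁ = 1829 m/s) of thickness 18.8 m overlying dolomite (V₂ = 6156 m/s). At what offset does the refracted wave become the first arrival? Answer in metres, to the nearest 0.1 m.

x_cross = 2h·√((V₂+V₁)/(V₂−V₁)).
(V₂+V₁)/(V₂−V₁) = (6156+1829)/(6156−1829) = 1.8454; √ = 1.3585.
x_cross = 2·18.8·1.3585 = 51.08 m.

51.1 m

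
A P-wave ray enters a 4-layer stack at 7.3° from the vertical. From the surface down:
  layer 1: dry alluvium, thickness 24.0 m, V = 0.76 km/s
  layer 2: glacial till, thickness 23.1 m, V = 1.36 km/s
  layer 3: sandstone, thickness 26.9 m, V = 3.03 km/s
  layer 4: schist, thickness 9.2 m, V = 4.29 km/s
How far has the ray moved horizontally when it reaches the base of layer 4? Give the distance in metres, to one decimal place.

33.7 m

Apply Snell's law at each interface; in layer i the horizontal offset is hᵢ·tan θᵢ.
Layer 1: θ = 7.30°; offset = 24.0·tan 7.30° = 3.074 m.
Layer 2: sin θ = 1.36·sin 7.3°/0.76 = 0.2274, θ = 13.14°; offset = 23.1·tan 13.14° = 5.394 m.
Layer 3: sin θ = 3.03·sin 7.3°/0.76 = 0.5066, θ = 30.44°; offset = 26.9·tan 30.44° = 15.805 m.
Layer 4: sin θ = 4.29·sin 7.3°/0.76 = 0.7172, θ = 45.83°; offset = 9.2·tan 45.83° = 9.470 m.
Σ offsets = 33.743 m.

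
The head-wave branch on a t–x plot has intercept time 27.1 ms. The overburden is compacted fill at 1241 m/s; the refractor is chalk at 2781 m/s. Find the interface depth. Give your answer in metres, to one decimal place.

h = tᵢ·V₁·V₂ / (2·√(V₂²−V₁²)).
√(V₂²−V₁²) = √(2781² − 1241²) = 2488.8 m/s.
h = 0.0271 s × 1241 × 2781 / (2 × 2488.8) = 18.79 m.

18.8 m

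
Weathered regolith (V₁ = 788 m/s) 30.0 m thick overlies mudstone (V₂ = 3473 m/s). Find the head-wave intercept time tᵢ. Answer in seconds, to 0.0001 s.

0.0742 s

θ_c = arcsin(V₁/V₂) = arcsin(788/3473) = 13.11°; cos θ_c = 0.9739.
tᵢ = 2h·cos θ_c / V₁ = 2·30.0·0.9739 / 788 = 0.07416 s.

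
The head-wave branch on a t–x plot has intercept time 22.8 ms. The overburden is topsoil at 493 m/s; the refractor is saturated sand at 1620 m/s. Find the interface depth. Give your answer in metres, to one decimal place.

h = tᵢ·V₁·V₂ / (2·√(V₂²−V₁²)).
√(V₂²−V₁²) = √(1620² − 493²) = 1543.2 m/s.
h = 0.0228 s × 493 × 1620 / (2 × 1543.2) = 5.90 m.

5.9 m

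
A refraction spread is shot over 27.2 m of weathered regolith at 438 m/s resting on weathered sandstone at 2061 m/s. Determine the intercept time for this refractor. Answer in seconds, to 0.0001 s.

0.1214 s

tᵢ = 2h·√(V₂²−V₁²)/(V₁V₂).
√(V₂²−V₁²) = √(2061²−438²) = 2013.9 m/s.
tᵢ = 2·27.2·2013.9/(438·2061) = 0.12136 s.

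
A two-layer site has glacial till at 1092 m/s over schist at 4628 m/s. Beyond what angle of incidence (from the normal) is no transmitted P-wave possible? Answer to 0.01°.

13.65°

At critical incidence the refracted ray runs along the interface (θ₂ = 90°), so sin θ_c = V₁/V₂.
θ_c = arcsin(1092/4628) = arcsin 0.2360 = 13.65°.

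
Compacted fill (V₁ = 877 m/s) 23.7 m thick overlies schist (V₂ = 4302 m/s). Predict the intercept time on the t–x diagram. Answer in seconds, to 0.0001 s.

tᵢ = 2h·√(V₂²−V₁²)/(V₁V₂).
√(V₂²−V₁²) = √(4302²−877²) = 4211.7 m/s.
tᵢ = 2·23.7·4211.7/(877·4302) = 0.05291 s.

0.0529 s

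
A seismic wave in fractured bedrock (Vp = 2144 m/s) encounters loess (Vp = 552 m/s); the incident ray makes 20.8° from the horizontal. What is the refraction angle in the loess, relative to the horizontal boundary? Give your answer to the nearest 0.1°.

Angle from the normal: 90° − 20.8° = 69.2°.
sin θ₁/V₁ = sin θ₂/V₂ ⇒ sin θ₂ = 552·sin 69.2°/2144 = 552·0.9348/2144 = 0.2407.
θ₂ = sin⁻¹(0.2407) = 13.93° (from vertical).
From the interface: 90° − 13.93° = 76.07°.

76.1°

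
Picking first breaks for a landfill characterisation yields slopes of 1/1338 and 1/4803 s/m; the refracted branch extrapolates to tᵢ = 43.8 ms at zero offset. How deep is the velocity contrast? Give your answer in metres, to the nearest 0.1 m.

θ_c = arcsin(1338/4803) = 16.18°; cos θ_c = 0.9604.
tᵢ = 2h cos θ_c/V₁ ⇒ h = tᵢ·V₁/(2 cos θ_c) = 0.0438·1338/(2·0.9604) = 30.51 m.

30.5 m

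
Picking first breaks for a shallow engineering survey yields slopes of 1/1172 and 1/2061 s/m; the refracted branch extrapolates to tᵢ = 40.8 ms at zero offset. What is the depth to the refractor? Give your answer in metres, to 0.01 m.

h = tᵢ·V₁·V₂ / (2·√(V₂²−V₁²)).
√(V₂²−V₁²) = √(2061² − 1172²) = 1695.3 m/s.
h = 0.0408 s × 1172 × 2061 / (2 × 1695.3) = 29.07 m.

29.07 m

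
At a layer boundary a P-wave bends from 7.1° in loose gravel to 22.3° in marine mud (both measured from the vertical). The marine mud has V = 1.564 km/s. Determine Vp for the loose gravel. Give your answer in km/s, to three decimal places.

sin 7.1° = 0.1236; sin 22.3° = 0.3795.
V₁ = V₂·(sin θ₁/sin θ₂) = 1.564·(0.1236/0.3795) = 0.509 km/s.

0.509 km/s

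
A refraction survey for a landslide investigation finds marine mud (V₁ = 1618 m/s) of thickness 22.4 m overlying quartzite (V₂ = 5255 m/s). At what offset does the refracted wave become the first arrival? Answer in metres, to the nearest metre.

62 m

x_cross = 2h·√((V₂+V₁)/(V₂−V₁)).
(V₂+V₁)/(V₂−V₁) = (5255+1618)/(5255−1618) = 1.8897; √ = 1.3747.
x_cross = 2·22.4·1.3747 = 61.59 m.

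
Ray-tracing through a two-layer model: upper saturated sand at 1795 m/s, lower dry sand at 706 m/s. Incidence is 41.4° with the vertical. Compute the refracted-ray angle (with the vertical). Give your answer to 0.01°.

sin θ₁/V₁ = sin θ₂/V₂ ⇒ sin θ₂ = 706·sin 41.4°/1795 = 706·0.6613/1795 = 0.2601.
θ₂ = arcsin 0.2601 = 15.08° from the normal.

15.08°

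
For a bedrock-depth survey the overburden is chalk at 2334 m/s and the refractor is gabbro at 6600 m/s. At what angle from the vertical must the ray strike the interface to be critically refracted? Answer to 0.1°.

20.7°

At critical incidence the refracted ray runs along the interface (θ₂ = 90°), so sin θ_c = V₁/V₂.
θ_c = arcsin(2334/6600) = arcsin 0.3536 = 20.71°.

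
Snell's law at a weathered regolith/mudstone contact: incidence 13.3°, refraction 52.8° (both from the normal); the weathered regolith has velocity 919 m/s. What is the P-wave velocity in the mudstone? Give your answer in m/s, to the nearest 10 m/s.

3180 m/s

Snell's law: sin 13.3°/V₁ = sin 52.8°/V₂.
V₂ = V₁·sin 52.8°/sin 13.3° = 919 × 3.4624 = 3181.97 m/s.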